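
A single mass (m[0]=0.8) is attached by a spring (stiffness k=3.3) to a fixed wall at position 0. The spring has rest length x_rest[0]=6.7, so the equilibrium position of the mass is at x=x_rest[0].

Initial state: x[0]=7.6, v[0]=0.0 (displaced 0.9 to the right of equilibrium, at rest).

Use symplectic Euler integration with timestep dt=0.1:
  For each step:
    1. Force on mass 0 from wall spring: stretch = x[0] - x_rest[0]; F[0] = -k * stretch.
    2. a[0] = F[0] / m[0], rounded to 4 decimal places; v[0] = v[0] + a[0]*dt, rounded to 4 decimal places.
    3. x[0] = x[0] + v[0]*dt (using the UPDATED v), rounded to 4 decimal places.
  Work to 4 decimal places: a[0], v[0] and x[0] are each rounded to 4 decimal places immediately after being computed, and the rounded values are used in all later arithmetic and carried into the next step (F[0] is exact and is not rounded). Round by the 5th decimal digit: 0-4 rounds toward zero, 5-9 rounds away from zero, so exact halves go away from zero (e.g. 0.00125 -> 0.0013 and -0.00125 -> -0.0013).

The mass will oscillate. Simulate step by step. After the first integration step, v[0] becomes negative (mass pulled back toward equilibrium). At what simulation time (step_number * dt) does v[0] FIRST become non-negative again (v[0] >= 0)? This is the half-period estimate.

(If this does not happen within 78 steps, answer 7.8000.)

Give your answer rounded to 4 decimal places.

Answer: 1.6000

Derivation:
Step 0: x=[7.6000] v=[0.0000]
Step 1: x=[7.5629] v=[-0.3713]
Step 2: x=[7.4902] v=[-0.7273]
Step 3: x=[7.3849] v=[-1.0533]
Step 4: x=[7.2513] v=[-1.3358]
Step 5: x=[7.0950] v=[-1.5632]
Step 6: x=[6.9224] v=[-1.7261]
Step 7: x=[6.7406] v=[-1.8178]
Step 8: x=[6.5571] v=[-1.8346]
Step 9: x=[6.3795] v=[-1.7757]
Step 10: x=[6.2152] v=[-1.6435]
Step 11: x=[6.0709] v=[-1.4435]
Step 12: x=[5.9525] v=[-1.1840]
Step 13: x=[5.8649] v=[-0.8757]
Step 14: x=[5.8118] v=[-0.5312]
Step 15: x=[5.7953] v=[-0.1648]
Step 16: x=[5.8161] v=[0.2084]
First v>=0 after going negative at step 16, time=1.6000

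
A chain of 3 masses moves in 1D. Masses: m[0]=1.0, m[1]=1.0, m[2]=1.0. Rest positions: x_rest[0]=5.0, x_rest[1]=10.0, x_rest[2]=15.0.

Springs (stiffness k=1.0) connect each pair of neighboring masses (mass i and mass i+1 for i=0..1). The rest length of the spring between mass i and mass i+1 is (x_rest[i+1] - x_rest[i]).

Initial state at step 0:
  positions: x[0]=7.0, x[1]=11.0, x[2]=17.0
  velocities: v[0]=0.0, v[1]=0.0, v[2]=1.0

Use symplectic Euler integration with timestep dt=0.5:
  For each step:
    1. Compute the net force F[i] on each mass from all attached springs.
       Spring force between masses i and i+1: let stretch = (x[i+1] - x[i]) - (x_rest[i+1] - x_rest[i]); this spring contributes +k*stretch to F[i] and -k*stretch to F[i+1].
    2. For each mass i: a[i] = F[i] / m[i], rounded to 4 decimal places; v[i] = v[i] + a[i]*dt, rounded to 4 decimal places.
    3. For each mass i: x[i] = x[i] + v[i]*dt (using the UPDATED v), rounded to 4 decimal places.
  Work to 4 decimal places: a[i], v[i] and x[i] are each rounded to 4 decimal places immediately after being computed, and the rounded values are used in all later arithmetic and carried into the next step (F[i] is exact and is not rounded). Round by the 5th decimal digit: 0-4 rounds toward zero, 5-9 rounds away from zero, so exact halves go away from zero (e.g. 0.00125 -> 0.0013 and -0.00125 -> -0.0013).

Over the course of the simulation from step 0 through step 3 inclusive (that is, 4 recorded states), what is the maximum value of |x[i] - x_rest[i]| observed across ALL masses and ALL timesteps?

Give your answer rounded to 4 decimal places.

Answer: 2.8125

Derivation:
Step 0: x=[7.0000 11.0000 17.0000] v=[0.0000 0.0000 1.0000]
Step 1: x=[6.7500 11.5000 17.2500] v=[-0.5000 1.0000 0.5000]
Step 2: x=[6.4375 12.2500 17.3125] v=[-0.6250 1.5000 0.1250]
Step 3: x=[6.3281 12.8125 17.3594] v=[-0.2188 1.1250 0.0938]
Max displacement = 2.8125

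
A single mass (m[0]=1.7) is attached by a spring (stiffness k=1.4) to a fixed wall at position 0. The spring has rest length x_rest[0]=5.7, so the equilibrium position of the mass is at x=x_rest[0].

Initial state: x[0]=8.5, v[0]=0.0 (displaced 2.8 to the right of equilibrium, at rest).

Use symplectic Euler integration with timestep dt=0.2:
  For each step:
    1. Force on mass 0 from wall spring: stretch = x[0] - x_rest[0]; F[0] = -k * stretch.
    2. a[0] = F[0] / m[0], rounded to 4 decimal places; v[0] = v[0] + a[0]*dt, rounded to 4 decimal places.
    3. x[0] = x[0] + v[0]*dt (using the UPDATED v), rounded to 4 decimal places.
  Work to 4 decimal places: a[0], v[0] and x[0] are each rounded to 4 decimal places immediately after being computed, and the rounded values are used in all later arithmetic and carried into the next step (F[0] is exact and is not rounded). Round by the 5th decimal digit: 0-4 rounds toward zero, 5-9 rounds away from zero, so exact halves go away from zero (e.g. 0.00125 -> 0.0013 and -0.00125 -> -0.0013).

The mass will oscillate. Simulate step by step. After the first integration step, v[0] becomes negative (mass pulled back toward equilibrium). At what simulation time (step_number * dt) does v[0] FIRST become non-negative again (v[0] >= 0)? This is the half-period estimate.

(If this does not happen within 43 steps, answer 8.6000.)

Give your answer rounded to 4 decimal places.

Answer: 3.6000

Derivation:
Step 0: x=[8.5000] v=[0.0000]
Step 1: x=[8.4078] v=[-0.4612]
Step 2: x=[8.2264] v=[-0.9072]
Step 3: x=[7.9617] v=[-1.3233]
Step 4: x=[7.6225] v=[-1.6958]
Step 5: x=[7.2200] v=[-2.0124]
Step 6: x=[6.7674] v=[-2.2628]
Step 7: x=[6.2797] v=[-2.4386]
Step 8: x=[5.7729] v=[-2.5341]
Step 9: x=[5.2637] v=[-2.5461]
Step 10: x=[4.7689] v=[-2.4742]
Step 11: x=[4.3047] v=[-2.3208]
Step 12: x=[3.8865] v=[-2.0910]
Step 13: x=[3.5280] v=[-1.7923]
Step 14: x=[3.2411] v=[-1.4346]
Step 15: x=[3.0352] v=[-1.0296]
Step 16: x=[2.9171] v=[-0.5907]
Step 17: x=[2.8906] v=[-0.1323]
Step 18: x=[2.9567] v=[0.3304]
First v>=0 after going negative at step 18, time=3.6000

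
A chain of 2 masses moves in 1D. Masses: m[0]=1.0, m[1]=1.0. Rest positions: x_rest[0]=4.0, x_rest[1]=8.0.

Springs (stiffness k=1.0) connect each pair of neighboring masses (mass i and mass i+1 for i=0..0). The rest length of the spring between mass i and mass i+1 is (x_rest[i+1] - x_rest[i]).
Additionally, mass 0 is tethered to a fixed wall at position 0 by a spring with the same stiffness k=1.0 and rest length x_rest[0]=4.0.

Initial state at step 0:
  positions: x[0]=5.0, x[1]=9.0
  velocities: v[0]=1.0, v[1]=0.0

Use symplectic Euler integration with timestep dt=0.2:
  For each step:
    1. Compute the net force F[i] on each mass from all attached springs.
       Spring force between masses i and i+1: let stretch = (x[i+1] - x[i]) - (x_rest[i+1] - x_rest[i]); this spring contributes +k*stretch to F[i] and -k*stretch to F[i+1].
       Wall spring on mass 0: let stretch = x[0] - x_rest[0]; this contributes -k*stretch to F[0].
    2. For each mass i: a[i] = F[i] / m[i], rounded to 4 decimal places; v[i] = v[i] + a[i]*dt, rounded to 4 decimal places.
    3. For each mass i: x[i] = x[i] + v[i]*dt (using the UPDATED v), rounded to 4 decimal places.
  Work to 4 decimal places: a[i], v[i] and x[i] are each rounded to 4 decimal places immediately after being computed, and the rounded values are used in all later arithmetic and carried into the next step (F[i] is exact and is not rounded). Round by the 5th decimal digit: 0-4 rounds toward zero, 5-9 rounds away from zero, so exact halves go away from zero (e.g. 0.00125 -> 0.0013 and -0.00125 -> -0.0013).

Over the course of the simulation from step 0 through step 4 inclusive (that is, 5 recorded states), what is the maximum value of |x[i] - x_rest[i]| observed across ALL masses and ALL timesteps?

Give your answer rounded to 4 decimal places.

Step 0: x=[5.0000 9.0000] v=[1.0000 0.0000]
Step 1: x=[5.1600 9.0000] v=[0.8000 0.0000]
Step 2: x=[5.2672 9.0064] v=[0.5360 0.0320]
Step 3: x=[5.3133 9.0232] v=[0.2304 0.0842]
Step 4: x=[5.2952 9.0516] v=[-0.0903 0.1422]
Max displacement = 1.3133

Answer: 1.3133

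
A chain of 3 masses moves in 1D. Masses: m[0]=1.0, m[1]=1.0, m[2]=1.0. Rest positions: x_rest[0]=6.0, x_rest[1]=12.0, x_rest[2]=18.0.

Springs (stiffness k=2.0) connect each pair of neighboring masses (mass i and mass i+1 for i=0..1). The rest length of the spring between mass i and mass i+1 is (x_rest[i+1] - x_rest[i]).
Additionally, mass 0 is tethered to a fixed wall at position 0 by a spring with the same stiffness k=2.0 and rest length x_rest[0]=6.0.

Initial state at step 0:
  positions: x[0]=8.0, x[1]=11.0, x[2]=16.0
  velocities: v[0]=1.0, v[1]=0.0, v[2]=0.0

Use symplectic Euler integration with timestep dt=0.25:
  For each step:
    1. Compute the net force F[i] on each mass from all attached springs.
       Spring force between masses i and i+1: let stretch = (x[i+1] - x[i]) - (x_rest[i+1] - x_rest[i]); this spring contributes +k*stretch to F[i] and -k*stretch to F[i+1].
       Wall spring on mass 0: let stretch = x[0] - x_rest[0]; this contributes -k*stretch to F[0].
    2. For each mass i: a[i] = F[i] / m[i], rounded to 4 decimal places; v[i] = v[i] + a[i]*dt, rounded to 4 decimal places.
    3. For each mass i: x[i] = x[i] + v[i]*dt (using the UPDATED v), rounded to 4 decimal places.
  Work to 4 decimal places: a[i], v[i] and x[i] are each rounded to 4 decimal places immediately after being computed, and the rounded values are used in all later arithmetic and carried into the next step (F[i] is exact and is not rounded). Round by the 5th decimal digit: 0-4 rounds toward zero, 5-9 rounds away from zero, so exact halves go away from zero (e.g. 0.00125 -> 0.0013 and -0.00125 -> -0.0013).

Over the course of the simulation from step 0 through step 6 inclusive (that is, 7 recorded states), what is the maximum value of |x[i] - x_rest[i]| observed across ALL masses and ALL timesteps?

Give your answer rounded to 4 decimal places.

Answer: 2.1357

Derivation:
Step 0: x=[8.0000 11.0000 16.0000] v=[1.0000 0.0000 0.0000]
Step 1: x=[7.6250 11.2500 16.1250] v=[-1.5000 1.0000 0.5000]
Step 2: x=[6.7500 11.6563 16.3906] v=[-3.5000 1.6250 1.0625]
Step 3: x=[5.6445 12.0411 16.8145] v=[-4.4219 1.5390 1.6954]
Step 4: x=[4.6330 12.2230 17.3917] v=[-4.0459 0.7274 2.3087]
Step 5: x=[3.9912 12.1022 18.0728] v=[-2.5674 -0.4833 2.7244]
Step 6: x=[3.8643 11.7138 18.7576] v=[-0.5075 -1.5535 2.7391]
Max displacement = 2.1357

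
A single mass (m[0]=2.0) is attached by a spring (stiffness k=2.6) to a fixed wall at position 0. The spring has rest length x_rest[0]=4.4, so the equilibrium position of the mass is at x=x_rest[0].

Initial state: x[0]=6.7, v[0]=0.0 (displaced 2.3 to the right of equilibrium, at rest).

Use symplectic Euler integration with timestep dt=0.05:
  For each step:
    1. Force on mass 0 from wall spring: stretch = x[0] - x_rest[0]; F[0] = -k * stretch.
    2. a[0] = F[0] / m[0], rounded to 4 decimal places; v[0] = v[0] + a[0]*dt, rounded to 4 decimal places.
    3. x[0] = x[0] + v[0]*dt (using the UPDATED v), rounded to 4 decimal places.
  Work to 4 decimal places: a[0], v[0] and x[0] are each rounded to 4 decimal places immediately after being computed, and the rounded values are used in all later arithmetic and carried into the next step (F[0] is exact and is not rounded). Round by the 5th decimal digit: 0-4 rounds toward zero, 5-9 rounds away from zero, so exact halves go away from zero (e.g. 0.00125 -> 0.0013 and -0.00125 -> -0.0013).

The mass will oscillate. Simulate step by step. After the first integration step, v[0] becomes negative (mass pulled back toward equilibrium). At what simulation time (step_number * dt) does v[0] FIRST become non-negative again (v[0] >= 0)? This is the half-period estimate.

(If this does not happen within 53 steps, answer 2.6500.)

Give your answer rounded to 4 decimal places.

Step 0: x=[6.7000] v=[0.0000]
Step 1: x=[6.6925] v=[-0.1495]
Step 2: x=[6.6776] v=[-0.2985]
Step 3: x=[6.6553] v=[-0.4465]
Step 4: x=[6.6256] v=[-0.5931]
Step 5: x=[6.5887] v=[-0.7378]
Step 6: x=[6.5447] v=[-0.8801]
Step 7: x=[6.4937] v=[-1.0195]
Step 8: x=[6.4359] v=[-1.1556]
Step 9: x=[6.3715] v=[-1.2879]
Step 10: x=[6.3007] v=[-1.4161]
Step 11: x=[6.2237] v=[-1.5396]
Step 12: x=[6.1408] v=[-1.6581]
Step 13: x=[6.0522] v=[-1.7713]
Step 14: x=[5.9583] v=[-1.8787]
Step 15: x=[5.8593] v=[-1.9800]
Step 16: x=[5.7556] v=[-2.0749]
Step 17: x=[5.6475] v=[-2.1630]
Step 18: x=[5.5353] v=[-2.2441]
Step 19: x=[5.4194] v=[-2.3179]
Step 20: x=[5.3002] v=[-2.3842]
Step 21: x=[5.1781] v=[-2.4427]
Step 22: x=[5.0534] v=[-2.4933]
Step 23: x=[4.9266] v=[-2.5358]
Step 24: x=[4.7981] v=[-2.5700]
Step 25: x=[4.6683] v=[-2.5959]
Step 26: x=[4.5376] v=[-2.6133]
Step 27: x=[4.4065] v=[-2.6222]
Step 28: x=[4.2754] v=[-2.6226]
Step 29: x=[4.1447] v=[-2.6145]
Step 30: x=[4.0148] v=[-2.5979]
Step 31: x=[3.8862] v=[-2.5729]
Step 32: x=[3.7592] v=[-2.5395]
Step 33: x=[3.6343] v=[-2.4979]
Step 34: x=[3.5119] v=[-2.4481]
Step 35: x=[3.3924] v=[-2.3904]
Step 36: x=[3.2762] v=[-2.3249]
Step 37: x=[3.1636] v=[-2.2519]
Step 38: x=[3.0550] v=[-2.1715]
Step 39: x=[2.9508] v=[-2.0841]
Step 40: x=[2.8513] v=[-1.9899]
Step 41: x=[2.7568] v=[-1.8892]
Step 42: x=[2.6677] v=[-1.7824]
Step 43: x=[2.5842] v=[-1.6698]
Step 44: x=[2.5066] v=[-1.5518]
Step 45: x=[2.4352] v=[-1.4287]
Step 46: x=[2.3702] v=[-1.3010]
Step 47: x=[2.3117] v=[-1.1691]
Step 48: x=[2.2600] v=[-1.0334]
Step 49: x=[2.2153] v=[-0.8943]
Step 50: x=[2.1777] v=[-0.7523]
Step 51: x=[2.1473] v=[-0.6079]
Step 52: x=[2.1242] v=[-0.4615]
Step 53: x=[2.1085] v=[-0.3136]
v[0] did not become non-negative within 53 steps; using fallback time=2.6500

Answer: 2.6500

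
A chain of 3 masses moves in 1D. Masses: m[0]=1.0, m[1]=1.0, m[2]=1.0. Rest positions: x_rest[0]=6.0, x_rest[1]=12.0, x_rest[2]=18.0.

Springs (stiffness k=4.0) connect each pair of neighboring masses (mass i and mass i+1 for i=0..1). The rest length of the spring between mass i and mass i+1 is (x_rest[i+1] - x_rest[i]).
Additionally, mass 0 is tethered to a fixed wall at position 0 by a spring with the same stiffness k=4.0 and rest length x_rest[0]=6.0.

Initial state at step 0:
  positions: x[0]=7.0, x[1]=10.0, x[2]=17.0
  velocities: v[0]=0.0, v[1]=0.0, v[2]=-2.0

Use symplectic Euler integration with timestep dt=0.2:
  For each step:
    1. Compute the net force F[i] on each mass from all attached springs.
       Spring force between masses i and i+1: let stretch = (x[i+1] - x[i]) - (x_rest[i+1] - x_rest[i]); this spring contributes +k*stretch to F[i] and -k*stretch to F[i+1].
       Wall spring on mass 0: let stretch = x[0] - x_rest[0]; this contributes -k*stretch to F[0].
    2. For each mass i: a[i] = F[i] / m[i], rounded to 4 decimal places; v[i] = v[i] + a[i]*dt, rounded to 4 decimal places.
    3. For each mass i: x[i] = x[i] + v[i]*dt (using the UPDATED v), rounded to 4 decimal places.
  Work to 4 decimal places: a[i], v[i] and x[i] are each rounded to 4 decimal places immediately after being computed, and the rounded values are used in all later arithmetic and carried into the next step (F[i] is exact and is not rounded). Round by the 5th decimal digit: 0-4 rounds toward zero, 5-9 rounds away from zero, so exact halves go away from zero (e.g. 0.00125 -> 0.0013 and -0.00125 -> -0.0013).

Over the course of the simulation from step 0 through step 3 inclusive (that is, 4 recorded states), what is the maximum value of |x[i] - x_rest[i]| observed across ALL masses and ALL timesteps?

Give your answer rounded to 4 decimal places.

Answer: 2.3582

Derivation:
Step 0: x=[7.0000 10.0000 17.0000] v=[0.0000 0.0000 -2.0000]
Step 1: x=[6.3600 10.6400 16.4400] v=[-3.2000 3.2000 -2.8000]
Step 2: x=[5.3872 11.5232 15.9120] v=[-4.8640 4.4160 -2.6400]
Step 3: x=[4.5342 12.1268 15.6418] v=[-4.2650 3.0182 -1.3510]
Max displacement = 2.3582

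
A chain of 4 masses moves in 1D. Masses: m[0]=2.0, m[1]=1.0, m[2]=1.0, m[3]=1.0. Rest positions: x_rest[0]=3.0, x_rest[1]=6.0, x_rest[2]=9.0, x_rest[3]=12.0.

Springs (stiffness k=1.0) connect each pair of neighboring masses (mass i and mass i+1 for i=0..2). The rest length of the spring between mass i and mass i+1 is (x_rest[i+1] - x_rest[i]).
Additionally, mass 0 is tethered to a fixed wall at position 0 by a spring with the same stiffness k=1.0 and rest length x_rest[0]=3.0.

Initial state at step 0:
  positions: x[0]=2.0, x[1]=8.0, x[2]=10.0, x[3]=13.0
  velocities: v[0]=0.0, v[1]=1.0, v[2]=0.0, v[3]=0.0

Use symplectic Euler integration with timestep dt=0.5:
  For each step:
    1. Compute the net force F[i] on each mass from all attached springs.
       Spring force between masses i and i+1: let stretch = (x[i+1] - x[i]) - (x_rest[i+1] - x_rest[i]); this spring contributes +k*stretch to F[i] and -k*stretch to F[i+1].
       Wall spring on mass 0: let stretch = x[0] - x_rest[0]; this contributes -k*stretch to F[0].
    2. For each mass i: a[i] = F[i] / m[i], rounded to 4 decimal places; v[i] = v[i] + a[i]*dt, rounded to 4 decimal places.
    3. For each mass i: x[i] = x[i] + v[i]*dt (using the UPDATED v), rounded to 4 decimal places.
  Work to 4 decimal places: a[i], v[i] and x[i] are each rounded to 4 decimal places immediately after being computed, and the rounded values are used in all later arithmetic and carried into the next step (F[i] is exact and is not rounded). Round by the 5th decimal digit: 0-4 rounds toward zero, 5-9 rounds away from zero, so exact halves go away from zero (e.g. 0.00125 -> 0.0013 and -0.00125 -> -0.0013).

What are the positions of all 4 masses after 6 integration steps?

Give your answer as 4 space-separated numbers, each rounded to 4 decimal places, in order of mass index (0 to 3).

Step 0: x=[2.0000 8.0000 10.0000 13.0000] v=[0.0000 1.0000 0.0000 0.0000]
Step 1: x=[2.5000 7.5000 10.2500 13.0000] v=[1.0000 -1.0000 0.5000 0.0000]
Step 2: x=[3.3125 6.4375 10.5000 13.0625] v=[1.6250 -2.1250 0.5000 0.1250]
Step 3: x=[4.1016 5.6094 10.3750 13.2344] v=[1.5781 -1.6563 -0.2500 0.3438]
Step 4: x=[4.5665 5.5957 9.7735 13.4415] v=[0.9297 -0.0274 -1.2031 0.4141]
Step 5: x=[4.5892 6.3692 9.0445 13.4816] v=[0.0454 1.5469 -1.4580 0.0801]
Step 6: x=[4.2608 7.3665 8.7560 13.1624] v=[-0.6569 1.9946 -0.5771 -0.6385]

Answer: 4.2608 7.3665 8.7560 13.1624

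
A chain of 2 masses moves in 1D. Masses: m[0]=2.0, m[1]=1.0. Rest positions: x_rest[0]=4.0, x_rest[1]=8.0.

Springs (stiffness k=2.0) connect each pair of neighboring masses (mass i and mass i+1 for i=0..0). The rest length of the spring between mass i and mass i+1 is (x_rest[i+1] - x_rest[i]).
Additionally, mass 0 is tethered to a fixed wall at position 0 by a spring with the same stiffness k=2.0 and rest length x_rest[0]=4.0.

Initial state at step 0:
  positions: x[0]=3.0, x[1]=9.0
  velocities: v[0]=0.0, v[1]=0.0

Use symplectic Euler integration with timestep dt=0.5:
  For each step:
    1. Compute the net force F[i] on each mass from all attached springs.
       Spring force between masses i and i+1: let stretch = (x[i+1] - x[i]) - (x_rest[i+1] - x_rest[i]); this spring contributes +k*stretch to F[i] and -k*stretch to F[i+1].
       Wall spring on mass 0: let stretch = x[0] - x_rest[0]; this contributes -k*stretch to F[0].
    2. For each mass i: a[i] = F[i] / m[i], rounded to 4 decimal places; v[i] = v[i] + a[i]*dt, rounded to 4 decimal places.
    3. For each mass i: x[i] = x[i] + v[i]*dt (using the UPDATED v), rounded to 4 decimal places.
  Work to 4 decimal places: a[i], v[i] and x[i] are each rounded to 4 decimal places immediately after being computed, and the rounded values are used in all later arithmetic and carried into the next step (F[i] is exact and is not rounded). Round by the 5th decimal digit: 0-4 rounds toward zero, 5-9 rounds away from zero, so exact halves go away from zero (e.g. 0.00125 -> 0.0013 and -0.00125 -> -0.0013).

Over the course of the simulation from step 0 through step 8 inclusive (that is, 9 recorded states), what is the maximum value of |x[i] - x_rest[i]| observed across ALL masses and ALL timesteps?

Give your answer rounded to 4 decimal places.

Step 0: x=[3.0000 9.0000] v=[0.0000 0.0000]
Step 1: x=[3.7500 8.0000] v=[1.5000 -2.0000]
Step 2: x=[4.6250 6.8750] v=[1.7500 -2.2500]
Step 3: x=[4.9063 6.6250] v=[0.5625 -0.5000]
Step 4: x=[4.3907 7.5157] v=[-1.0313 1.7813]
Step 5: x=[3.5586 8.8439] v=[-1.6642 2.6563]
Step 6: x=[3.1582 9.5294] v=[-0.8009 1.3710]
Step 7: x=[3.5610 9.0293] v=[0.8056 -1.0002]
Step 8: x=[4.4407 7.7951] v=[1.7593 -2.4685]
Max displacement = 1.5294

Answer: 1.5294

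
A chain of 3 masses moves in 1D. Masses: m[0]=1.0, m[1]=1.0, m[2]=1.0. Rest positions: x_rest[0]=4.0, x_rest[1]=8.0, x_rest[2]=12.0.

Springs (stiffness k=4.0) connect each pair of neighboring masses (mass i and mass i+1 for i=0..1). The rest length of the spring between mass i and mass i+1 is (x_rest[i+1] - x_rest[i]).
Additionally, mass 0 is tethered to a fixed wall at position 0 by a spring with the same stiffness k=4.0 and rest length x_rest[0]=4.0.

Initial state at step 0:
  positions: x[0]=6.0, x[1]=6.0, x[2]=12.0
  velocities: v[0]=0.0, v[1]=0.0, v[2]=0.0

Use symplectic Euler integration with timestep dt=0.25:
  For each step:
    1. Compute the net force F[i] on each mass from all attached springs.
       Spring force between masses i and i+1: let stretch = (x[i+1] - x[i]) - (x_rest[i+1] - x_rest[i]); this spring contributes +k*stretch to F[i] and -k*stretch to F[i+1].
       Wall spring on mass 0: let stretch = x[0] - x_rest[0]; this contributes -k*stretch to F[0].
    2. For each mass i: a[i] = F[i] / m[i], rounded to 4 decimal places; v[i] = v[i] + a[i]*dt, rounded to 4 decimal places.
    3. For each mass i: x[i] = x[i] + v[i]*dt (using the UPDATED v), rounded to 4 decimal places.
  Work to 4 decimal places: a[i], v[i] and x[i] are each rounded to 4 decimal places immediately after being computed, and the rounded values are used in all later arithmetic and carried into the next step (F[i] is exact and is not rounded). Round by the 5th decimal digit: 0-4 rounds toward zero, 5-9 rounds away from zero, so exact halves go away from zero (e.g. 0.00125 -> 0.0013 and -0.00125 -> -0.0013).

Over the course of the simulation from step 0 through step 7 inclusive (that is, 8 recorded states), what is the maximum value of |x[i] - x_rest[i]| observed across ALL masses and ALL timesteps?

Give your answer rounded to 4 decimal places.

Answer: 2.3404

Derivation:
Step 0: x=[6.0000 6.0000 12.0000] v=[0.0000 0.0000 0.0000]
Step 1: x=[4.5000 7.5000 11.5000] v=[-6.0000 6.0000 -2.0000]
Step 2: x=[2.6250 9.2500 11.0000] v=[-7.5000 7.0000 -2.0000]
Step 3: x=[1.7500 9.7813 11.0625] v=[-3.5000 2.1250 0.2500]
Step 4: x=[2.4453 8.6250 11.8047] v=[2.7813 -4.6251 2.9688]
Step 5: x=[4.0742 6.7187 12.7520] v=[6.5157 -7.6251 3.7891]
Step 6: x=[5.3457 5.6596 13.1910] v=[5.0860 -4.2363 1.7558]
Step 7: x=[5.3593 6.4049 12.7471] v=[0.0542 2.9812 -1.7756]
Max displacement = 2.3404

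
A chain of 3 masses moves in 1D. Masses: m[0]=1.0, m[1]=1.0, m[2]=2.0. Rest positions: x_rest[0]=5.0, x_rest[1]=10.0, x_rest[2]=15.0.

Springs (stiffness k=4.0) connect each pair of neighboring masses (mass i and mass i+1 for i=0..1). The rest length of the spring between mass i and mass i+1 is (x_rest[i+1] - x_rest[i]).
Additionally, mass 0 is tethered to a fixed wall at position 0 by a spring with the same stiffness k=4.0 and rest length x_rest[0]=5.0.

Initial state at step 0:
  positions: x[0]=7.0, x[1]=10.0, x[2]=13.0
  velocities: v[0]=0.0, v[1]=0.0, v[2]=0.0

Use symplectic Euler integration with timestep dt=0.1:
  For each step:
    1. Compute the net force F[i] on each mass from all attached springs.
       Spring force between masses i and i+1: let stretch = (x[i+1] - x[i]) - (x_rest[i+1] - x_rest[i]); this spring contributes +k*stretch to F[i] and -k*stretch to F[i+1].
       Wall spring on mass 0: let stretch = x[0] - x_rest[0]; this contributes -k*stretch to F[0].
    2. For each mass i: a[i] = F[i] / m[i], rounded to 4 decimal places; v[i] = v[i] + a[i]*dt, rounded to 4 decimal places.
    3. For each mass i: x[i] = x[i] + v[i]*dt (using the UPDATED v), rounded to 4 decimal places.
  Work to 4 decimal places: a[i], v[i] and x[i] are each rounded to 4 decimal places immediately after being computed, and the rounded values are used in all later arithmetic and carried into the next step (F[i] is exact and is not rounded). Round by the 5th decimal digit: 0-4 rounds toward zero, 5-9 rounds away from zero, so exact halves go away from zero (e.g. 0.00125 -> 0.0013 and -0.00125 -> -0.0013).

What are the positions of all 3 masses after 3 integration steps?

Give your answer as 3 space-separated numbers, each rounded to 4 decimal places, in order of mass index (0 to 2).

Step 0: x=[7.0000 10.0000 13.0000] v=[0.0000 0.0000 0.0000]
Step 1: x=[6.8400 10.0000 13.0400] v=[-1.6000 0.0000 0.4000]
Step 2: x=[6.5328 9.9952 13.1192] v=[-3.0720 -0.0480 0.7920]
Step 3: x=[6.1028 9.9769 13.2359] v=[-4.3002 -0.1834 1.1672]

Answer: 6.1028 9.9769 13.2359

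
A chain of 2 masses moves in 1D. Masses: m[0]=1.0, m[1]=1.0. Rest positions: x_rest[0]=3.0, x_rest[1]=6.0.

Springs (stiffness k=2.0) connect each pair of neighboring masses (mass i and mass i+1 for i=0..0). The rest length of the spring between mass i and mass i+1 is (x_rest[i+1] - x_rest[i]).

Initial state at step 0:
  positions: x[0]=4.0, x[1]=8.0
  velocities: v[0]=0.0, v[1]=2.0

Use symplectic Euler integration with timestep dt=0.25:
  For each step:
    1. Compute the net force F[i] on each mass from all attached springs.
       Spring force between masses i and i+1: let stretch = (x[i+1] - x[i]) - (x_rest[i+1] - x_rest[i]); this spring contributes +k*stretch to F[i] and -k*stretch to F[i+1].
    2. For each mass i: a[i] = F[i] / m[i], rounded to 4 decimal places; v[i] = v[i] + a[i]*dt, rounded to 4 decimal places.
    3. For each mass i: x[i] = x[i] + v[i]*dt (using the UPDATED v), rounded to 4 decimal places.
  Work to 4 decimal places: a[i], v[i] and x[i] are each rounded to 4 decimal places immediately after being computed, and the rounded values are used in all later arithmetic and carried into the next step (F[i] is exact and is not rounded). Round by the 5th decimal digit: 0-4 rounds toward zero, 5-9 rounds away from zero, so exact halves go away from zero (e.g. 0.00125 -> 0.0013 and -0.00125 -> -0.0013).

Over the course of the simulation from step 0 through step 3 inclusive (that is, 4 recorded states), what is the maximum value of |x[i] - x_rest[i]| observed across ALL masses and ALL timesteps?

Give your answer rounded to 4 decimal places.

Step 0: x=[4.0000 8.0000] v=[0.0000 2.0000]
Step 1: x=[4.1250 8.3750] v=[0.5000 1.5000]
Step 2: x=[4.4063 8.5938] v=[1.1250 0.8750]
Step 3: x=[4.8360 8.6641] v=[1.7188 0.2813]
Max displacement = 2.6641

Answer: 2.6641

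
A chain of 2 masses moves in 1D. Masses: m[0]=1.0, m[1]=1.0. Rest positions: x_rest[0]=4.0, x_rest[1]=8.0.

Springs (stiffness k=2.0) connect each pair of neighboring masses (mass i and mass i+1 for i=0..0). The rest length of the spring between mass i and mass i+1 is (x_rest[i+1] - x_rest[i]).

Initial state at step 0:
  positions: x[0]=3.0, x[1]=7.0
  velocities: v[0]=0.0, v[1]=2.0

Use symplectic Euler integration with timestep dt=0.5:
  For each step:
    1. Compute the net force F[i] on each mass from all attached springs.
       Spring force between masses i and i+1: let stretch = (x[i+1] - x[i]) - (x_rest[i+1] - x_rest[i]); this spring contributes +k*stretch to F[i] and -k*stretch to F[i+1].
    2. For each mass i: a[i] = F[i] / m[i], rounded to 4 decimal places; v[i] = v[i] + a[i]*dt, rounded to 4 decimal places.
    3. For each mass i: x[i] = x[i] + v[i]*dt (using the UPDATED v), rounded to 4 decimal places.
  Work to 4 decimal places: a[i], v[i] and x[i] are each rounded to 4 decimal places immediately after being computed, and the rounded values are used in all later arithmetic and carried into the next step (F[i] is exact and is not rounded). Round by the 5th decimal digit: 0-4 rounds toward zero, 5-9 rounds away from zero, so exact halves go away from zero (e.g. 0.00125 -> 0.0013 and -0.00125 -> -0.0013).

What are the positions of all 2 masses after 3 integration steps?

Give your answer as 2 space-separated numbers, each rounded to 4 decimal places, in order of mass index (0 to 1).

Answer: 4.5000 8.5000

Derivation:
Step 0: x=[3.0000 7.0000] v=[0.0000 2.0000]
Step 1: x=[3.0000 8.0000] v=[0.0000 2.0000]
Step 2: x=[3.5000 8.5000] v=[1.0000 1.0000]
Step 3: x=[4.5000 8.5000] v=[2.0000 0.0000]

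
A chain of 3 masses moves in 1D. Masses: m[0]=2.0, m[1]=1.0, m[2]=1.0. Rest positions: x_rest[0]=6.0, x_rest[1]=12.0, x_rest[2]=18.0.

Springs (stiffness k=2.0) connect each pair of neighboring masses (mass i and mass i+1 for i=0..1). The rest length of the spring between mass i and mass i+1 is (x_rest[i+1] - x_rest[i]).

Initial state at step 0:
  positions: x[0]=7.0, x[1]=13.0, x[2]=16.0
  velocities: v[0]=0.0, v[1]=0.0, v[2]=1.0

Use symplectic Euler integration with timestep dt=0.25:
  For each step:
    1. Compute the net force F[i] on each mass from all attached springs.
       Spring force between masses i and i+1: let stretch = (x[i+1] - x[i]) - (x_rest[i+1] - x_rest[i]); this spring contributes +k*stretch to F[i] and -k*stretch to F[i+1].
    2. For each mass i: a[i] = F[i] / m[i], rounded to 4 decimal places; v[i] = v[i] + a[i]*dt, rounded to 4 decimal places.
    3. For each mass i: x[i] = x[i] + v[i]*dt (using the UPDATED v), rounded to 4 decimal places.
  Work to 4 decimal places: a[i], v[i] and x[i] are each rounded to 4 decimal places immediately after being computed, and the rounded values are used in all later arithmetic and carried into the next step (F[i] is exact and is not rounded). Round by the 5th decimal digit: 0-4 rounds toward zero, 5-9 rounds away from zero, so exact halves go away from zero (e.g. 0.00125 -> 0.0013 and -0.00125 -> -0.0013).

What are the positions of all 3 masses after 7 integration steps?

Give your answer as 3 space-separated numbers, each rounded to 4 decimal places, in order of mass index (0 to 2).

Answer: 5.8218 12.9548 20.1520

Derivation:
Step 0: x=[7.0000 13.0000 16.0000] v=[0.0000 0.0000 1.0000]
Step 1: x=[7.0000 12.6250 16.6250] v=[0.0000 -1.5000 2.5000]
Step 2: x=[6.9766 12.0469 17.5000] v=[-0.0938 -2.3125 3.5000]
Step 3: x=[6.8951 11.5166 18.4434] v=[-0.3262 -2.1211 3.7735]
Step 4: x=[6.7274 11.2745 19.2709] v=[-0.6708 -0.9685 3.3101]
Step 5: x=[6.4689 11.4636 19.8489] v=[-1.0340 0.7562 2.3119]
Step 6: x=[6.1476 12.0765 20.1287] v=[-1.2853 2.4515 1.1193]
Step 7: x=[5.8218 12.9548 20.1520] v=[-1.3031 3.5132 0.0932]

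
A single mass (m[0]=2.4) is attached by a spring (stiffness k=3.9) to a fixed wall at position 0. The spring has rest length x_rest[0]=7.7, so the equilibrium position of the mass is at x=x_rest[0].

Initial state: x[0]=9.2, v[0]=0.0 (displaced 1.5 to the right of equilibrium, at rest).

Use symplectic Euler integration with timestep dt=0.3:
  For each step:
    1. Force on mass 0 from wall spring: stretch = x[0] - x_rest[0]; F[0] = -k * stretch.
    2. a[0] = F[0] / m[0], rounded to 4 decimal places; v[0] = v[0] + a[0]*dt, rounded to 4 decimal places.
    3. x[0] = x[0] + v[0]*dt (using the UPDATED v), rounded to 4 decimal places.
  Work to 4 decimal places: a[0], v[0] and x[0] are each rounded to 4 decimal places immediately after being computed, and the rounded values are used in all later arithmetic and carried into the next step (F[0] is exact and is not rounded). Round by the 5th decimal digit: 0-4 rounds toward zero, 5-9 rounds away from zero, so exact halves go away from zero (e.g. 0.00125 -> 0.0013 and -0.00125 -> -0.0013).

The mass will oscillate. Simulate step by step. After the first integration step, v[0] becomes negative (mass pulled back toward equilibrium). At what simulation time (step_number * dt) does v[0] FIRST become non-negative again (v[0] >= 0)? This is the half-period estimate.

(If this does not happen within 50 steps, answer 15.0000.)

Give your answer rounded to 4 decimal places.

Step 0: x=[9.2000] v=[0.0000]
Step 1: x=[8.9806] v=[-0.7313]
Step 2: x=[8.5739] v=[-1.3556]
Step 3: x=[8.0394] v=[-1.7816]
Step 4: x=[7.4553] v=[-1.9471]
Step 5: x=[6.9070] v=[-1.8278]
Step 6: x=[6.4746] v=[-1.4412]
Step 7: x=[6.2215] v=[-0.8438]
Step 8: x=[6.1846] v=[-0.1230]
Step 9: x=[6.3693] v=[0.6158]
First v>=0 after going negative at step 9, time=2.7000

Answer: 2.7000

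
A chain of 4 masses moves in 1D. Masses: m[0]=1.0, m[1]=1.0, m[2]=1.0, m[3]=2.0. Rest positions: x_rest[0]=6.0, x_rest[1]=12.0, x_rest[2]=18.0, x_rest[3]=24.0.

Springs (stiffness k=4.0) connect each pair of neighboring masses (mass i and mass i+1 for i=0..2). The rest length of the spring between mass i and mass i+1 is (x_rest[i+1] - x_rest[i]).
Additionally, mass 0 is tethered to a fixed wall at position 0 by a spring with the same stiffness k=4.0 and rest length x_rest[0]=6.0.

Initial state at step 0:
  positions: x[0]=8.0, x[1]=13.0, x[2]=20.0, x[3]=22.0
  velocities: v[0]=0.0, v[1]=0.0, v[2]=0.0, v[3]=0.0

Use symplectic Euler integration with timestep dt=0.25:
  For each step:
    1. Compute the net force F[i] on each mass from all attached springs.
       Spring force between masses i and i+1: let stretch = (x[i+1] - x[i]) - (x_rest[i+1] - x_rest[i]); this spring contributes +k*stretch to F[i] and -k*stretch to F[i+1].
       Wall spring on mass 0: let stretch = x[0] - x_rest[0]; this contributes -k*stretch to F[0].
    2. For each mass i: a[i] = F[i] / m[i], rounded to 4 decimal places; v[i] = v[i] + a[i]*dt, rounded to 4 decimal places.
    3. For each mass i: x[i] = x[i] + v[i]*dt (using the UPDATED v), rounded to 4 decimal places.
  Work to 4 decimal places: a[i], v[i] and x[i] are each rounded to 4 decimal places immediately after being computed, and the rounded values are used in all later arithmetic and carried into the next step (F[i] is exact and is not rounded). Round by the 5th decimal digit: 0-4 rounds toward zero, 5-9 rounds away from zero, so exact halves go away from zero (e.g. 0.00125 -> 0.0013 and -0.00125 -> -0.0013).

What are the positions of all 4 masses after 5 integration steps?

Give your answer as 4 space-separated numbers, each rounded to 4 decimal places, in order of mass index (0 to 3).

Answer: 5.2271 9.1843 17.3652 24.8355

Derivation:
Step 0: x=[8.0000 13.0000 20.0000 22.0000] v=[0.0000 0.0000 0.0000 0.0000]
Step 1: x=[7.2500 13.5000 18.7500 22.5000] v=[-3.0000 2.0000 -5.0000 2.0000]
Step 2: x=[6.2500 13.7500 17.1250 23.2813] v=[-4.0000 1.0000 -6.5000 3.1250]
Step 3: x=[5.5625 12.9688 16.1953 24.0430] v=[-2.7500 -3.1250 -3.7187 3.0469]
Step 4: x=[5.3360 11.1426 16.4209 24.5738] v=[-0.9062 -7.3048 0.9025 2.1231]
Step 5: x=[5.2271 9.1843 17.3652 24.8355] v=[-0.4356 -7.8331 3.7771 1.0467]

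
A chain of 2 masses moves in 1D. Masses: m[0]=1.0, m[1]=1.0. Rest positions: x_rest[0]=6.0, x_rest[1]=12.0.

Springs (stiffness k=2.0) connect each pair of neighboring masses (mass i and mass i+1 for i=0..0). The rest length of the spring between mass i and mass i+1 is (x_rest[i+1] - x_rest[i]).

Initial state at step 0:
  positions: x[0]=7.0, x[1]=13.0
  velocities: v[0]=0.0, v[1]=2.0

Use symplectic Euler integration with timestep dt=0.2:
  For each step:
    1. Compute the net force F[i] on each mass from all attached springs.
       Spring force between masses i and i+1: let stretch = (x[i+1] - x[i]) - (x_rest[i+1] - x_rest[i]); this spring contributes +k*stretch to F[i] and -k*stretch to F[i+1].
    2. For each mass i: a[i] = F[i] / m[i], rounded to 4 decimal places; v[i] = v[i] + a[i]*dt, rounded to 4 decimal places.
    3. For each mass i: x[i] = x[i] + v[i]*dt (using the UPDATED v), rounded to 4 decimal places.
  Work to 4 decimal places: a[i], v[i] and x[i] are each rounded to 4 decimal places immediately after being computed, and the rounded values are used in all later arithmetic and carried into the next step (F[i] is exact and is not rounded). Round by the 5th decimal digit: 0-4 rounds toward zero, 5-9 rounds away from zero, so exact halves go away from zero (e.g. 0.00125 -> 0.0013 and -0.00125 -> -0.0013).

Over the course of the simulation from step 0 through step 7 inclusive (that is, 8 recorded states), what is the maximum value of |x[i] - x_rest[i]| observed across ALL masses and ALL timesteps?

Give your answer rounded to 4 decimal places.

Answer: 2.5618

Derivation:
Step 0: x=[7.0000 13.0000] v=[0.0000 2.0000]
Step 1: x=[7.0000 13.4000] v=[0.0000 2.0000]
Step 2: x=[7.0320 13.7680] v=[0.1600 1.8400]
Step 3: x=[7.1229 14.0771] v=[0.4544 1.5456]
Step 4: x=[7.2901 14.3099] v=[0.8361 1.1639]
Step 5: x=[7.5389 14.4611] v=[1.2440 0.7560]
Step 6: x=[7.8615 14.5385] v=[1.6129 0.3871]
Step 7: x=[8.2382 14.5618] v=[1.8837 0.1163]
Max displacement = 2.5618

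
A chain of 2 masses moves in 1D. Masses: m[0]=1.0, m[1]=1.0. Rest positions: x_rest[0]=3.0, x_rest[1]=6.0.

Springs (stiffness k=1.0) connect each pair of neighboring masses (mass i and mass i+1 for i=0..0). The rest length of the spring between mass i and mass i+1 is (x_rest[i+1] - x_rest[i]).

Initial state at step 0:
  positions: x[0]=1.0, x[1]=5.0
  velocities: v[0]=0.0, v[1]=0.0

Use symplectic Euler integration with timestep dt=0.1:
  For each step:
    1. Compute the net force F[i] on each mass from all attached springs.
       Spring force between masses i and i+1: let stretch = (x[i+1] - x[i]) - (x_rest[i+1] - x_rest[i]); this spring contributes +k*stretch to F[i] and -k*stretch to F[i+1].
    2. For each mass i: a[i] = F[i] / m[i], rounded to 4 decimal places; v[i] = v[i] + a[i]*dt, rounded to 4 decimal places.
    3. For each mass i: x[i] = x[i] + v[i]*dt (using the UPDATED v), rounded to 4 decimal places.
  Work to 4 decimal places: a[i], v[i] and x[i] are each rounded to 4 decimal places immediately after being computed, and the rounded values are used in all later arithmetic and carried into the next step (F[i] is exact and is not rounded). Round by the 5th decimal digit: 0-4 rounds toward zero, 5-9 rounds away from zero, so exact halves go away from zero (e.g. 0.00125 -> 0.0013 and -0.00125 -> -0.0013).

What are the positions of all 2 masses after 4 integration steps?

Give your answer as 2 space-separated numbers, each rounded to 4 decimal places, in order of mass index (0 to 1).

Answer: 1.0970 4.9030

Derivation:
Step 0: x=[1.0000 5.0000] v=[0.0000 0.0000]
Step 1: x=[1.0100 4.9900] v=[0.1000 -0.1000]
Step 2: x=[1.0298 4.9702] v=[0.1980 -0.1980]
Step 3: x=[1.0590 4.9410] v=[0.2920 -0.2920]
Step 4: x=[1.0970 4.9030] v=[0.3802 -0.3802]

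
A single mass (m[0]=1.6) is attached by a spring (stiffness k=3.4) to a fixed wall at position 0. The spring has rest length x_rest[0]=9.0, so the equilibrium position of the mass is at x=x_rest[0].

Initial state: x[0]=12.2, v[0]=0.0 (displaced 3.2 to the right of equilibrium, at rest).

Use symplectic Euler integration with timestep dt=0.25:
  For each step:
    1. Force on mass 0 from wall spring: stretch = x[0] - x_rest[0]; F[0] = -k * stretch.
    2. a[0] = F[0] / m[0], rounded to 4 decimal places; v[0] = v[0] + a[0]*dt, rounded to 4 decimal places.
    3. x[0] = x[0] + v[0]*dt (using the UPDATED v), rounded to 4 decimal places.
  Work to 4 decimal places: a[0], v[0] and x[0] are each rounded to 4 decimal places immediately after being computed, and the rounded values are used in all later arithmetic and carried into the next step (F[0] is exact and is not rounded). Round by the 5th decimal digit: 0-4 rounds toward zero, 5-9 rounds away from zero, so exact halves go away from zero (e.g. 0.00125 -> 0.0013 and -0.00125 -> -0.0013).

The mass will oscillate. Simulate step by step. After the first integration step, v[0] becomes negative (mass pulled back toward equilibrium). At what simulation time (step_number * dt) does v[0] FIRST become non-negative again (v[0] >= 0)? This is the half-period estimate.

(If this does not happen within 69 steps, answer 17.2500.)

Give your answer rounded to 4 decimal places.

Step 0: x=[12.2000] v=[0.0000]
Step 1: x=[11.7750] v=[-1.7000]
Step 2: x=[10.9815] v=[-3.1742]
Step 3: x=[9.9248] v=[-4.2269]
Step 4: x=[8.7453] v=[-4.7182]
Step 5: x=[7.5996] v=[-4.5829]
Step 6: x=[6.6399] v=[-3.8389]
Step 7: x=[5.9936] v=[-2.5851]
Step 8: x=[5.7466] v=[-0.9880]
Step 9: x=[5.9317] v=[0.7404]
First v>=0 after going negative at step 9, time=2.2500

Answer: 2.2500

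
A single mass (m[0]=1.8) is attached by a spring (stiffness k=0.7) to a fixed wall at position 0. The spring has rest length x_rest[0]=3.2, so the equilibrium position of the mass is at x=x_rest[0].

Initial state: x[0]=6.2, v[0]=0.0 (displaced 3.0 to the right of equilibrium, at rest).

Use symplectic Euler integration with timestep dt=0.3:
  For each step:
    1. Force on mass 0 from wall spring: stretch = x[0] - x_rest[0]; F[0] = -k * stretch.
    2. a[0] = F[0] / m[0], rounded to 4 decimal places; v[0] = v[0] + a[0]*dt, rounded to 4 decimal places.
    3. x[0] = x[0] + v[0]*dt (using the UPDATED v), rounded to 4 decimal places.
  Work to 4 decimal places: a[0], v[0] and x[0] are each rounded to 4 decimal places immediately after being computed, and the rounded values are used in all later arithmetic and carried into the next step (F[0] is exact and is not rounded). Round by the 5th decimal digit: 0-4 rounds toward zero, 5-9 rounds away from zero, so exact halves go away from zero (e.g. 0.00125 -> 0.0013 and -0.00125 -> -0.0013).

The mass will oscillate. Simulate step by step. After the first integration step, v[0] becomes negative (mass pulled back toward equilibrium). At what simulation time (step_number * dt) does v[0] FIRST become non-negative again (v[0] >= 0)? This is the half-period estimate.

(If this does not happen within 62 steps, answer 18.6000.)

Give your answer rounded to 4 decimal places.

Answer: 5.1000

Derivation:
Step 0: x=[6.2000] v=[0.0000]
Step 1: x=[6.0950] v=[-0.3500]
Step 2: x=[5.8887] v=[-0.6877]
Step 3: x=[5.5883] v=[-1.0014]
Step 4: x=[5.2043] v=[-1.2800]
Step 5: x=[4.7501] v=[-1.5139]
Step 6: x=[4.2417] v=[-1.6947]
Step 7: x=[3.6968] v=[-1.8162]
Step 8: x=[3.1345] v=[-1.8742]
Step 9: x=[2.5745] v=[-1.8666]
Step 10: x=[2.0364] v=[-1.7936]
Step 11: x=[1.5390] v=[-1.6579]
Step 12: x=[1.0998] v=[-1.4641]
Step 13: x=[0.7341] v=[-1.2191]
Step 14: x=[0.4547] v=[-0.9314]
Step 15: x=[0.2714] v=[-0.6111]
Step 16: x=[0.1906] v=[-0.2694]
Step 17: x=[0.2151] v=[0.0817]
First v>=0 after going negative at step 17, time=5.1000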